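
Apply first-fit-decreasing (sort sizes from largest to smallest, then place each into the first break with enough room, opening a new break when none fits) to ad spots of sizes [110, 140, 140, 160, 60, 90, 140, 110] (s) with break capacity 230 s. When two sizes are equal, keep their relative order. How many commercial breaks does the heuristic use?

5

Sorted descending: 160, 140, 140, 140, 110, 110, 90, 60.
  160 → break 1 (new)  [load 160/230]
  140 → break 2 (new)  [load 140/230]
  140 → break 3 (new)  [load 140/230]
  140 → break 4 (new)  [load 140/230]
  110 → break 5 (new)  [load 110/230]
  110 → break 5  [load 220/230]
  90 → break 2  [load 230/230]
  60 → break 1  [load 220/230]
5 commercial breaks opened.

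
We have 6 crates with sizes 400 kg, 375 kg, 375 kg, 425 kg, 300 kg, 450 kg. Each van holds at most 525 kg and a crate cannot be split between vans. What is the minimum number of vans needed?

6

Total = 450 + 425 + 400 + 375 + 375 + 300 = 2325 kg.
Lower bound: ⌈2325/525⌉ = 5 vans.
Also, 6 crates each exceed 525/2 kg, and no two of those can share a van, so at least 6 vans are needed.
A packing using 6 vans:
  van 1: 450 = 450
  van 2: 425 = 425
  van 3: 400 = 400
  van 4: 375 = 375
  van 5: 375 = 375
  van 6: 300 = 300
This matches the lower bound, so 6 is optimal.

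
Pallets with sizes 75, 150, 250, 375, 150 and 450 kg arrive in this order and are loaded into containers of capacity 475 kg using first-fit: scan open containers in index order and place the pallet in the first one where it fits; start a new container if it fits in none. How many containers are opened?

4

  75 → container 1 (new)  [load 75/475]
  150 → container 1  [load 225/475]
  250 → container 1  [load 475/475]
  375 → container 2 (new)  [load 375/475]
  150 → container 3 (new)  [load 150/475]
  450 → container 4 (new)  [load 450/475]
4 containers opened.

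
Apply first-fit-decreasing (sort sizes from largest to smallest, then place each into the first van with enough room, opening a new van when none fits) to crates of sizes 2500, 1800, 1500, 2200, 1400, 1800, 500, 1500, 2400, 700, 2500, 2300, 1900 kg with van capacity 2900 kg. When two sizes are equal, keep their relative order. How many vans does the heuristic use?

Sorted descending: 2500, 2500, 2400, 2300, 2200, 1900, 1800, 1800, 1500, 1500, 1400, 700, 500.
  2500 → van 1 (new)  [load 2500/2900]
  2500 → van 2 (new)  [load 2500/2900]
  2400 → van 3 (new)  [load 2400/2900]
  2300 → van 4 (new)  [load 2300/2900]
  2200 → van 5 (new)  [load 2200/2900]
  1900 → van 6 (new)  [load 1900/2900]
  1800 → van 7 (new)  [load 1800/2900]
  1800 → van 8 (new)  [load 1800/2900]
  1500 → van 9 (new)  [load 1500/2900]
  1500 → van 10 (new)  [load 1500/2900]
  1400 → van 9  [load 2900/2900]
  700 → van 5  [load 2900/2900]
  500 → van 3  [load 2900/2900]
10 vans opened.

10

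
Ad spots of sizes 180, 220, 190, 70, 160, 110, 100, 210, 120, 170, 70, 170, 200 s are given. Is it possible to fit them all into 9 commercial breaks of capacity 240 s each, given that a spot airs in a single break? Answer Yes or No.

Total = 1970 s; ⌈1970/240⌉ = 9.
The bound of 9 does not rule out 9, but exhaustive search shows no assignment into 9 commercial breaks of capacity 240 s exists — the minimum is 10.

No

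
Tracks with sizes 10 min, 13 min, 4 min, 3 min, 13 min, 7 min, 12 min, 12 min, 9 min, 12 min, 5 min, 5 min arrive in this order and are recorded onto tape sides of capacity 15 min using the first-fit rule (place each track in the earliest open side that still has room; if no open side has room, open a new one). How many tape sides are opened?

  10 → side 1 (new)  [load 10/15]
  13 → side 2 (new)  [load 13/15]
  4 → side 1  [load 14/15]
  3 → side 3 (new)  [load 3/15]
  13 → side 4 (new)  [load 13/15]
  7 → side 3  [load 10/15]
  12 → side 5 (new)  [load 12/15]
  12 → side 6 (new)  [load 12/15]
  9 → side 7 (new)  [load 9/15]
  12 → side 8 (new)  [load 12/15]
  5 → side 3  [load 15/15]
  5 → side 7  [load 14/15]
8 tape sides opened.

8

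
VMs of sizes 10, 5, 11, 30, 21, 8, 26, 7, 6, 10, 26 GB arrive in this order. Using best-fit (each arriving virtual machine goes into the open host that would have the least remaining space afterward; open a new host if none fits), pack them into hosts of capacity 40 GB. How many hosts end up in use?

  10 → host 1 (new)  [load 10/40]
  5 → host 1  [load 15/40]
  11 → host 1  [load 26/40]
  30 → host 2 (new)  [load 30/40]
  21 → host 3 (new)  [load 21/40]
  8 → host 2  [load 38/40]
  26 → host 4 (new)  [load 26/40]
  7 → host 1  [load 33/40]
  6 → host 1  [load 39/40]
  10 → host 4  [load 36/40]
  26 → host 5 (new)  [load 26/40]
5 hosts opened.

5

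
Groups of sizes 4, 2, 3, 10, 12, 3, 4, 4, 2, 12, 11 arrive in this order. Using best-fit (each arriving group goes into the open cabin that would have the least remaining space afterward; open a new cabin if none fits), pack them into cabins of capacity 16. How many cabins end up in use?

  4 → cabin 1 (new)  [load 4/16]
  2 → cabin 1  [load 6/16]
  3 → cabin 1  [load 9/16]
  10 → cabin 2 (new)  [load 10/16]
  12 → cabin 3 (new)  [load 12/16]
  3 → cabin 3  [load 15/16]
  4 → cabin 2  [load 14/16]
  4 → cabin 1  [load 13/16]
  2 → cabin 2  [load 16/16]
  12 → cabin 4 (new)  [load 12/16]
  11 → cabin 5 (new)  [load 11/16]
5 cabins opened.

5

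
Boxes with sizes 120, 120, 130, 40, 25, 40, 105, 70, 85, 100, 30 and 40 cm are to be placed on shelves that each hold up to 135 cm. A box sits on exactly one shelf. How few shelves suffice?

Total = 130 + 120 + 120 + 105 + 100 + 85 + 70 + 40 + 40 + 40 + 30 + 25 = 905 cm.
Lower bound: ⌈905/135⌉ = 7 shelves.
A packing using 8 shelves:
  shelf 1: 130 = 130
  shelf 2: 120 = 120
  shelf 3: 120 = 120
  shelf 4: 105 + 30 = 135
  shelf 5: 100 + 25 = 125
  shelf 6: 85 + 40 = 125
  shelf 7: 70 + 40 = 110
  shelf 8: 40 = 40
No arrangement into 7 shelves stays within capacity, so 8 is optimal.

8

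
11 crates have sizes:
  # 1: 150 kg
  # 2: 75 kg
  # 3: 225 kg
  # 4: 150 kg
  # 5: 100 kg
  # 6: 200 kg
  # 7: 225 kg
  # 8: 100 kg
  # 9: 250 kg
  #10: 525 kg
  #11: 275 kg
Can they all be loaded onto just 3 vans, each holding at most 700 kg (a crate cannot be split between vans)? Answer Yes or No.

No

Total = 2275 kg; ⌈2275/700⌉ = 4.
At least 4 vans are required, but only 3 are allowed.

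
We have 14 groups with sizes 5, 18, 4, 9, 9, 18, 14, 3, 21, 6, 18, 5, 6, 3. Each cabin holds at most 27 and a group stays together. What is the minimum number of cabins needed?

Total = 21 + 18 + 18 + 18 + 14 + 9 + 9 + 6 + 6 + 5 + 5 + 4 + 3 + 3 = 139.
Lower bound: ⌈139/27⌉ = 6 cabins.
A packing using 6 cabins:
  cabin 1: 21 + 6 = 27
  cabin 2: 18 + 9 = 27
  cabin 3: 18 + 9 = 27
  cabin 4: 18 + 6 + 3 = 27
  cabin 5: 14 + 5 + 5 + 3 = 27
  cabin 6: 4 = 4
This matches the lower bound, so 6 is optimal.

6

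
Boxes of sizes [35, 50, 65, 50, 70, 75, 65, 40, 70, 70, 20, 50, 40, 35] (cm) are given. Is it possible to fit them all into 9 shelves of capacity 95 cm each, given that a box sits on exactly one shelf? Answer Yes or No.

No

Total = 735 cm; ⌈735/95⌉ = 8.
9 boxes each exceed half the capacity and cannot share a shelf, forcing at least 9 shelves.
The bound of 9 does not rule out 9, but exhaustive search shows no assignment into 9 shelves of capacity 95 cm exists — the minimum is 10.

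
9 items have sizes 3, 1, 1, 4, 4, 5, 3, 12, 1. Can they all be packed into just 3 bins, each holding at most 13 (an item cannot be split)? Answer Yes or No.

A valid assignment using 3 bins:
  bin 1: 12 + 1 = 13
  bin 2: 5 + 4 + 4 = 13
  bin 3: 3 + 3 + 1 + 1 = 8
Every load is within 13, so 3 bins suffice.

Yes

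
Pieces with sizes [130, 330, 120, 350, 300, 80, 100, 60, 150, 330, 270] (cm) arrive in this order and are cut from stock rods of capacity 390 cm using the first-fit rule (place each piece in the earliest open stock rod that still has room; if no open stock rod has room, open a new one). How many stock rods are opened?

7

  130 → stock rod 1 (new)  [load 130/390]
  330 → stock rod 2 (new)  [load 330/390]
  120 → stock rod 1  [load 250/390]
  350 → stock rod 3 (new)  [load 350/390]
  300 → stock rod 4 (new)  [load 300/390]
  80 → stock rod 1  [load 330/390]
  100 → stock rod 5 (new)  [load 100/390]
  60 → stock rod 1  [load 390/390]
  150 → stock rod 5  [load 250/390]
  330 → stock rod 6 (new)  [load 330/390]
  270 → stock rod 7 (new)  [load 270/390]
7 stock rods opened.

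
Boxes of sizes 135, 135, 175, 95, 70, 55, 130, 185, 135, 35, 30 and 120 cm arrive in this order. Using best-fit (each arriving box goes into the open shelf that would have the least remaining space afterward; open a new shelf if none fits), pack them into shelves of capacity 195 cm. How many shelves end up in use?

  135 → shelf 1 (new)  [load 135/195]
  135 → shelf 2 (new)  [load 135/195]
  175 → shelf 3 (new)  [load 175/195]
  95 → shelf 4 (new)  [load 95/195]
  70 → shelf 4  [load 165/195]
  55 → shelf 1  [load 190/195]
  130 → shelf 5 (new)  [load 130/195]
  185 → shelf 6 (new)  [load 185/195]
  135 → shelf 7 (new)  [load 135/195]
  35 → shelf 2  [load 170/195]
  30 → shelf 4  [load 195/195]
  120 → shelf 8 (new)  [load 120/195]
8 shelves opened.

8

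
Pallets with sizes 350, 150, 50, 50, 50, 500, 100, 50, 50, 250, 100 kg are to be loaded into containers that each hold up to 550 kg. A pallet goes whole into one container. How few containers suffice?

4

Total = 500 + 350 + 250 + 150 + 100 + 100 + 50 + 50 + 50 + 50 + 50 = 1700 kg.
Lower bound: ⌈1700/550⌉ = 4 containers.
A packing using 4 containers:
  container 1: 500 + 50 = 550
  container 2: 350 + 150 + 50 = 550
  container 3: 250 + 100 + 100 + 50 + 50 = 550
  container 4: 50 = 50
This matches the lower bound, so 4 is optimal.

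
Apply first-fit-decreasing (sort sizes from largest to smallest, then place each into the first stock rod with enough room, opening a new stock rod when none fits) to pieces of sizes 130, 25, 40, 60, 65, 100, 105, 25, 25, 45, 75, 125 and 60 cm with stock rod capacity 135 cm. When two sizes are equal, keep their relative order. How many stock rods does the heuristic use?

7

Sorted descending: 130, 125, 105, 100, 75, 65, 60, 60, 45, 40, 25, 25, 25.
  130 → stock rod 1 (new)  [load 130/135]
  125 → stock rod 2 (new)  [load 125/135]
  105 → stock rod 3 (new)  [load 105/135]
  100 → stock rod 4 (new)  [load 100/135]
  75 → stock rod 5 (new)  [load 75/135]
  65 → stock rod 6 (new)  [load 65/135]
  60 → stock rod 5  [load 135/135]
  60 → stock rod 6  [load 125/135]
  45 → stock rod 7 (new)  [load 45/135]
  40 → stock rod 7  [load 85/135]
  25 → stock rod 3  [load 130/135]
  25 → stock rod 4  [load 125/135]
  25 → stock rod 7  [load 110/135]
7 stock rods opened.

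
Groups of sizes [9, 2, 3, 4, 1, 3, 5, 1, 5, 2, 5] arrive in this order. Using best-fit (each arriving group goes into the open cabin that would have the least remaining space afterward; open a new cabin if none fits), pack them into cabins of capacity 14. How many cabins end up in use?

3

  9 → cabin 1 (new)  [load 9/14]
  2 → cabin 1  [load 11/14]
  3 → cabin 1  [load 14/14]
  4 → cabin 2 (new)  [load 4/14]
  1 → cabin 2  [load 5/14]
  3 → cabin 2  [load 8/14]
  5 → cabin 2  [load 13/14]
  1 → cabin 2  [load 14/14]
  5 → cabin 3 (new)  [load 5/14]
  2 → cabin 3  [load 7/14]
  5 → cabin 3  [load 12/14]
3 cabins opened.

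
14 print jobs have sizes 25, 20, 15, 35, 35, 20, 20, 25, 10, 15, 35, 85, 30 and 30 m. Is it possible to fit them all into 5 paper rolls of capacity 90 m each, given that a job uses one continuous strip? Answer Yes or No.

Yes

A valid assignment using 5 paper rolls:
  roll 1: 85 = 85
  roll 2: 35 + 35 + 20 = 90
  roll 3: 35 + 30 + 25 = 90
  roll 4: 30 + 25 + 20 + 15 = 90
  roll 5: 20 + 15 + 10 = 45
Every load is within 90 m, so 5 paper rolls suffice.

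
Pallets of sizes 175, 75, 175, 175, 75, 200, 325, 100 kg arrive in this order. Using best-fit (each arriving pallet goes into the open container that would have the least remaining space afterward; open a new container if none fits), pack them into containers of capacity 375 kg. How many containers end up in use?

  175 → container 1 (new)  [load 175/375]
  75 → container 1  [load 250/375]
  175 → container 2 (new)  [load 175/375]
  175 → container 2  [load 350/375]
  75 → container 1  [load 325/375]
  200 → container 3 (new)  [load 200/375]
  325 → container 4 (new)  [load 325/375]
  100 → container 3  [load 300/375]
4 containers opened.

4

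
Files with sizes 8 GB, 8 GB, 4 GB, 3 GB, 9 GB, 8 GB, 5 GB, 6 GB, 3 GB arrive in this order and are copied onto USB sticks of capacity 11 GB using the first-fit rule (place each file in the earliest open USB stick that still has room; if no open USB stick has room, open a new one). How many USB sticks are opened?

  8 → USB stick 1 (new)  [load 8/11]
  8 → USB stick 2 (new)  [load 8/11]
  4 → USB stick 3 (new)  [load 4/11]
  3 → USB stick 1  [load 11/11]
  9 → USB stick 4 (new)  [load 9/11]
  8 → USB stick 5 (new)  [load 8/11]
  5 → USB stick 3  [load 9/11]
  6 → USB stick 6 (new)  [load 6/11]
  3 → USB stick 2  [load 11/11]
6 USB sticks opened.

6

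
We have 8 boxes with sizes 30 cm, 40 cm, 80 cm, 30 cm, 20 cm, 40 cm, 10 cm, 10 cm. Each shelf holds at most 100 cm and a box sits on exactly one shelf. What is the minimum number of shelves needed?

3

Total = 80 + 40 + 40 + 30 + 30 + 20 + 10 + 10 = 260 cm.
Lower bound: ⌈260/100⌉ = 3 shelves.
A packing using 3 shelves:
  shelf 1: 80 + 20 = 100
  shelf 2: 40 + 40 + 10 + 10 = 100
  shelf 3: 30 + 30 = 60
This matches the lower bound, so 3 is optimal.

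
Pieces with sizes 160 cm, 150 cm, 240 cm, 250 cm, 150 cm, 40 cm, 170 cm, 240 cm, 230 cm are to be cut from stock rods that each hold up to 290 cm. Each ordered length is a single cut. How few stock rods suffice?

8

Total = 250 + 240 + 240 + 230 + 170 + 160 + 150 + 150 + 40 = 1630 cm.
Lower bound: ⌈1630/290⌉ = 6 stock rods.
Also, 8 pieces each exceed 145 cm, and no two of those can share a stock rod, so at least 8 stock rods are needed.
A packing using 8 stock rods:
  stock rod 1: 250 + 40 = 290
  stock rod 2: 240 = 240
  stock rod 3: 240 = 240
  stock rod 4: 230 = 230
  stock rod 5: 170 = 170
  stock rod 6: 160 = 160
  stock rod 7: 150 = 150
  stock rod 8: 150 = 150
This matches the lower bound, so 8 is optimal.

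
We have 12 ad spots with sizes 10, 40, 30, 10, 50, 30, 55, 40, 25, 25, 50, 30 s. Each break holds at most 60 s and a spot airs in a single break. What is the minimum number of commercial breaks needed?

Total = 55 + 50 + 50 + 40 + 40 + 30 + 30 + 30 + 25 + 25 + 10 + 10 = 395 s.
Lower bound: ⌈395/60⌉ = 7 commercial breaks.
A packing using 8 commercial breaks:
  break 1: 55 = 55
  break 2: 50 + 10 = 60
  break 3: 50 + 10 = 60
  break 4: 40 = 40
  break 5: 40 = 40
  break 6: 30 + 30 = 60
  break 7: 30 + 25 = 55
  break 8: 25 = 25
No arrangement into 7 commercial breaks stays within capacity, so 8 is optimal.

8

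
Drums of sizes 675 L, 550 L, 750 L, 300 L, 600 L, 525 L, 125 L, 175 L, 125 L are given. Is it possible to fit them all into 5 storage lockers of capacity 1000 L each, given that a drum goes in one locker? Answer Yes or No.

A valid assignment using 5 storage lockers:
  locker 1: 750 + 175 = 925
  locker 2: 675 + 300 = 975
  locker 3: 600 + 125 + 125 = 850
  locker 4: 550 = 550
  locker 5: 525 = 525
Every load is within 1000 L, so 5 storage lockers suffice.

Yes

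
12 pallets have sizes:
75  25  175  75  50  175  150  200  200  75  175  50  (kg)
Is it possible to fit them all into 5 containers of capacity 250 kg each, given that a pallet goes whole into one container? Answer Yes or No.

Total = 1425 kg; ⌈1425/250⌉ = 6.
At least 6 containers are required, but only 5 are allowed.

No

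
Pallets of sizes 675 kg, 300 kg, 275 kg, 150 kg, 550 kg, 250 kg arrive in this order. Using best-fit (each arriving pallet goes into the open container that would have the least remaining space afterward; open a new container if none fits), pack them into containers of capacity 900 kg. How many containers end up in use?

3

  675 → container 1 (new)  [load 675/900]
  300 → container 2 (new)  [load 300/900]
  275 → container 2  [load 575/900]
  150 → container 1  [load 825/900]
  550 → container 3 (new)  [load 550/900]
  250 → container 2  [load 825/900]
3 containers opened.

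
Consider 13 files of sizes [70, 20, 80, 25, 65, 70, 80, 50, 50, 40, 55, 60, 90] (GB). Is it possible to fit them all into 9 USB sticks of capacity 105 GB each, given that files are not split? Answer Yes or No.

Yes

A valid assignment using 9 USB sticks:
  USB stick 1: 90 = 90
  USB stick 2: 80 + 25 = 105
  USB stick 3: 80 + 20 = 100
  USB stick 4: 70 = 70
  USB stick 5: 70 = 70
  USB stick 6: 65 + 40 = 105
  USB stick 7: 60 = 60
  USB stick 8: 55 + 50 = 105
  USB stick 9: 50 = 50
Every load is within 105 GB, so 9 USB sticks suffice.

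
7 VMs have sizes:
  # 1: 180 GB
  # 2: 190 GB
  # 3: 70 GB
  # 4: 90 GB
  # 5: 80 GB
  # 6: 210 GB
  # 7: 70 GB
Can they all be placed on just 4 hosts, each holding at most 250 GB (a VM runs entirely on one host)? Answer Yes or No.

A valid assignment using 4 hosts:
  host 1: 210 = 210
  host 2: 190 = 190
  host 3: 180 + 70 = 250
  host 4: 90 + 80 + 70 = 240
Every load is within 250 GB, so 4 hosts suffice.

Yes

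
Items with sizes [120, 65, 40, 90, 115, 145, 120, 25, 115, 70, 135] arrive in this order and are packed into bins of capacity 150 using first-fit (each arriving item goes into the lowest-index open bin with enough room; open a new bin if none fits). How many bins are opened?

9

  120 → bin 1 (new)  [load 120/150]
  65 → bin 2 (new)  [load 65/150]
  40 → bin 2  [load 105/150]
  90 → bin 3 (new)  [load 90/150]
  115 → bin 4 (new)  [load 115/150]
  145 → bin 5 (new)  [load 145/150]
  120 → bin 6 (new)  [load 120/150]
  25 → bin 1  [load 145/150]
  115 → bin 7 (new)  [load 115/150]
  70 → bin 8 (new)  [load 70/150]
  135 → bin 9 (new)  [load 135/150]
9 bins opened.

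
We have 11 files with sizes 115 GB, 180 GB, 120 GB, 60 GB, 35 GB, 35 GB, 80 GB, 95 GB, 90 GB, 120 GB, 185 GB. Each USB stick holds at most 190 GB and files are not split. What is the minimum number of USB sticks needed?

7

Total = 185 + 180 + 120 + 120 + 115 + 95 + 90 + 80 + 60 + 35 + 35 = 1115 GB.
Lower bound: ⌈1115/190⌉ = 6 USB sticks.
A packing using 7 USB sticks:
  USB stick 1: 185 = 185
  USB stick 2: 180 = 180
  USB stick 3: 120 + 60 = 180
  USB stick 4: 120 + 35 + 35 = 190
  USB stick 5: 115 = 115
  USB stick 6: 95 + 90 = 185
  USB stick 7: 80 = 80
No arrangement into 6 USB sticks stays within capacity, so 7 is optimal.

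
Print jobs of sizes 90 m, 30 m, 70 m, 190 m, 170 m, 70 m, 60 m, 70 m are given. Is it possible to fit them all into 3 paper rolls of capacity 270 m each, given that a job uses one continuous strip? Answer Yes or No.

Yes

A valid assignment using 3 paper rolls:
  roll 1: 190 + 70 = 260
  roll 2: 170 + 90 = 260
  roll 3: 70 + 70 + 60 + 30 = 230
Every load is within 270 m, so 3 paper rolls suffice.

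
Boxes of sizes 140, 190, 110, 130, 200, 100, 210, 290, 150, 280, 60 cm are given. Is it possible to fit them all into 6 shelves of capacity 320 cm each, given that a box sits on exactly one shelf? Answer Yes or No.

No

Total = 1860 cm; ⌈1860/320⌉ = 6.
The bound of 6 does not rule out 6, but exhaustive search shows no assignment into 6 shelves of capacity 320 cm exists — the minimum is 7.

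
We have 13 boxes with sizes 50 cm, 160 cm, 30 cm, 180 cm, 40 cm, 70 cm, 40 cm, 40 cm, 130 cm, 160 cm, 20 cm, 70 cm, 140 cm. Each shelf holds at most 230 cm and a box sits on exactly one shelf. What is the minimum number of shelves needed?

Total = 180 + 160 + 160 + 140 + 130 + 70 + 70 + 50 + 40 + 40 + 40 + 30 + 20 = 1130 cm.
Lower bound: ⌈1130/230⌉ = 5 shelves.
A packing using 5 shelves:
  shelf 1: 180 + 50 = 230
  shelf 2: 160 + 70 = 230
  shelf 3: 160 + 70 = 230
  shelf 4: 140 + 40 + 40 = 220
  shelf 5: 130 + 40 + 30 + 20 = 220
This matches the lower bound, so 5 is optimal.

5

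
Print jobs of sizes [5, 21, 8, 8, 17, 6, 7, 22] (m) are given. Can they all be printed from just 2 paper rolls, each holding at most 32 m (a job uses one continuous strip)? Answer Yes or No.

Total = 94 m; ⌈94/32⌉ = 3.
At least 3 paper rolls are required, but only 2 are allowed.

No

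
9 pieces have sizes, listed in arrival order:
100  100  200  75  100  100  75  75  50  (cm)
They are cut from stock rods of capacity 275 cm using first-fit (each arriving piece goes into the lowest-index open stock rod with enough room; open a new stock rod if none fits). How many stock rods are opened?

4

  100 → stock rod 1 (new)  [load 100/275]
  100 → stock rod 1  [load 200/275]
  200 → stock rod 2 (new)  [load 200/275]
  75 → stock rod 1  [load 275/275]
  100 → stock rod 3 (new)  [load 100/275]
  100 → stock rod 3  [load 200/275]
  75 → stock rod 2  [load 275/275]
  75 → stock rod 3  [load 275/275]
  50 → stock rod 4 (new)  [load 50/275]
4 stock rods opened.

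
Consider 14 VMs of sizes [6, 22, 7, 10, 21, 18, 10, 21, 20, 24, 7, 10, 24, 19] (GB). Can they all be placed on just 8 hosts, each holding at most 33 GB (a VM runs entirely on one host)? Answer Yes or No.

Yes

A valid assignment using 8 hosts:
  host 1: 24 + 7 = 31
  host 2: 24 + 7 = 31
  host 3: 22 + 10 = 32
  host 4: 21 + 10 = 31
  host 5: 21 + 10 = 31
  host 6: 20 + 6 = 26
  host 7: 19 = 19
  host 8: 18 = 18
Every load is within 33 GB, so 8 hosts suffice.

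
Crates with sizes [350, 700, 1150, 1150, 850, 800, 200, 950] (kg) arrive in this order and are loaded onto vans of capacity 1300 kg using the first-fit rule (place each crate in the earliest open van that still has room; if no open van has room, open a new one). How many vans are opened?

  350 → van 1 (new)  [load 350/1300]
  700 → van 1  [load 1050/1300]
  1150 → van 2 (new)  [load 1150/1300]
  1150 → van 3 (new)  [load 1150/1300]
  850 → van 4 (new)  [load 850/1300]
  800 → van 5 (new)  [load 800/1300]
  200 → van 1  [load 1250/1300]
  950 → van 6 (new)  [load 950/1300]
6 vans opened.

6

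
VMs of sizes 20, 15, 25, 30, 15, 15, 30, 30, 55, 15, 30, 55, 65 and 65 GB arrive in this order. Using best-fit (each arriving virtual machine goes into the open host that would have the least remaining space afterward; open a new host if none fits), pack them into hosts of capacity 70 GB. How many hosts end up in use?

8

  20 → host 1 (new)  [load 20/70]
  15 → host 1  [load 35/70]
  25 → host 1  [load 60/70]
  30 → host 2 (new)  [load 30/70]
  15 → host 2  [load 45/70]
  15 → host 2  [load 60/70]
  30 → host 3 (new)  [load 30/70]
  30 → host 3  [load 60/70]
  55 → host 4 (new)  [load 55/70]
  15 → host 4  [load 70/70]
  30 → host 5 (new)  [load 30/70]
  55 → host 6 (new)  [load 55/70]
  65 → host 7 (new)  [load 65/70]
  65 → host 8 (new)  [load 65/70]
8 hosts opened.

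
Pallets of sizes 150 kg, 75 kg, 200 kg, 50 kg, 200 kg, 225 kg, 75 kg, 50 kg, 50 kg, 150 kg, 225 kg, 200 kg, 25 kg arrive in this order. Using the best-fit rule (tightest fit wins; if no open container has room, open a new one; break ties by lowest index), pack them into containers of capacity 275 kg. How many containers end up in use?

7

  150 → container 1 (new)  [load 150/275]
  75 → container 1  [load 225/275]
  200 → container 2 (new)  [load 200/275]
  50 → container 1  [load 275/275]
  200 → container 3 (new)  [load 200/275]
  225 → container 4 (new)  [load 225/275]
  75 → container 2  [load 275/275]
  50 → container 4  [load 275/275]
  50 → container 3  [load 250/275]
  150 → container 5 (new)  [load 150/275]
  225 → container 6 (new)  [load 225/275]
  200 → container 7 (new)  [load 200/275]
  25 → container 3  [load 275/275]
7 containers opened.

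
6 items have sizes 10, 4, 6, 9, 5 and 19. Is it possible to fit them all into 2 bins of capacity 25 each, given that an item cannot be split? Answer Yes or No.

No

Total = 53; ⌈53/25⌉ = 3.
At least 3 bins are required, but only 2 are allowed.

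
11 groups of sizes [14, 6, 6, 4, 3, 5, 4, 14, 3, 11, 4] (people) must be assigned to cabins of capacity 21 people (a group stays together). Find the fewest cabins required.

4

Total = 14 + 14 + 11 + 6 + 6 + 5 + 4 + 4 + 4 + 3 + 3 = 74 people.
Lower bound: ⌈74/21⌉ = 4 cabins.
A packing using 4 cabins:
  cabin 1: 14 + 6 = 20
  cabin 2: 14 + 6 = 20
  cabin 3: 11 + 5 + 4 = 20
  cabin 4: 4 + 4 + 3 + 3 = 14
This matches the lower bound, so 4 is optimal.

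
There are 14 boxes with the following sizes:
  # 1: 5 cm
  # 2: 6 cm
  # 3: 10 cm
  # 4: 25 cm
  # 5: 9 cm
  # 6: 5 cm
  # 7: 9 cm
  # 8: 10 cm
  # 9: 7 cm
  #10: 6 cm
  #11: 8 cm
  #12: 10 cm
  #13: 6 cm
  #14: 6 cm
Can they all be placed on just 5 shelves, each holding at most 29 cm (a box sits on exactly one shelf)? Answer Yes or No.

Yes

A valid assignment using 5 shelves:
  shelf 1: 25 = 25
  shelf 2: 10 + 10 + 9 = 29
  shelf 3: 10 + 9 + 8 = 27
  shelf 4: 7 + 6 + 6 + 6 = 25
  shelf 5: 6 + 5 + 5 = 16
Every load is within 29 cm, so 5 shelves suffice.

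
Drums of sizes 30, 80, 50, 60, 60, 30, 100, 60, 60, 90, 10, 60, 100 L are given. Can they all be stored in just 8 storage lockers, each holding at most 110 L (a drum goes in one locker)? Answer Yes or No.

No

Total = 790 L; ⌈790/110⌉ = 8.
9 drums each exceed half the capacity and cannot share a locker, forcing at least 9 storage lockers.
At least 9 storage lockers are required, but only 8 are allowed.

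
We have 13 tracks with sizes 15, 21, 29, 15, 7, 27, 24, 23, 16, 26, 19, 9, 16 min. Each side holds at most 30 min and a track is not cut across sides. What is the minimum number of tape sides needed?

10

Total = 29 + 27 + 26 + 24 + 23 + 21 + 19 + 16 + 16 + 15 + 15 + 9 + 7 = 247 min.
Lower bound: ⌈247/30⌉ = 9 tape sides.
A packing using 10 tape sides:
  side 1: 29 = 29
  side 2: 27 = 27
  side 3: 26 = 26
  side 4: 24 = 24
  side 5: 23 + 7 = 30
  side 6: 21 + 9 = 30
  side 7: 19 = 19
  side 8: 16 = 16
  side 9: 16 = 16
  side 10: 15 + 15 = 30
No arrangement into 9 tape sides stays within capacity, so 10 is optimal.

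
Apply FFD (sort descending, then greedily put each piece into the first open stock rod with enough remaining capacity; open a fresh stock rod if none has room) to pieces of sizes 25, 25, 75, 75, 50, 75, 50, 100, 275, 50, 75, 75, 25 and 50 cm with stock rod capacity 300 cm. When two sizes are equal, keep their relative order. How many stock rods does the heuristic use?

Sorted descending: 275, 100, 75, 75, 75, 75, 75, 50, 50, 50, 50, 25, 25, 25.
  275 → stock rod 1 (new)  [load 275/300]
  100 → stock rod 2 (new)  [load 100/300]
  75 → stock rod 2  [load 175/300]
  75 → stock rod 2  [load 250/300]
  75 → stock rod 3 (new)  [load 75/300]
  75 → stock rod 3  [load 150/300]
  75 → stock rod 3  [load 225/300]
  50 → stock rod 2  [load 300/300]
  50 → stock rod 3  [load 275/300]
  50 → stock rod 4 (new)  [load 50/300]
  50 → stock rod 4  [load 100/300]
  25 → stock rod 1  [load 300/300]
  25 → stock rod 3  [load 300/300]
  25 → stock rod 4  [load 125/300]
4 stock rods opened.

4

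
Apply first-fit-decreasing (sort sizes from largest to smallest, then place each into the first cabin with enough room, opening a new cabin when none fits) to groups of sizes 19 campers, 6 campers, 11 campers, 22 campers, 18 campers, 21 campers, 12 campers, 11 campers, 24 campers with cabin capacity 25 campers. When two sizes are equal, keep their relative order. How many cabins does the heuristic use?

7

Sorted descending: 24, 22, 21, 19, 18, 12, 11, 11, 6.
  24 → cabin 1 (new)  [load 24/25]
  22 → cabin 2 (new)  [load 22/25]
  21 → cabin 3 (new)  [load 21/25]
  19 → cabin 4 (new)  [load 19/25]
  18 → cabin 5 (new)  [load 18/25]
  12 → cabin 6 (new)  [load 12/25]
  11 → cabin 6  [load 23/25]
  11 → cabin 7 (new)  [load 11/25]
  6 → cabin 4  [load 25/25]
7 cabins opened.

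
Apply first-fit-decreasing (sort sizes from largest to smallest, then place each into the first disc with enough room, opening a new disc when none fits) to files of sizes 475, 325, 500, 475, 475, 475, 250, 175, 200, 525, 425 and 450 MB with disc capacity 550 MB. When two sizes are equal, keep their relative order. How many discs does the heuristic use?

10

Sorted descending: 525, 500, 475, 475, 475, 475, 450, 425, 325, 250, 200, 175.
  525 → disc 1 (new)  [load 525/550]
  500 → disc 2 (new)  [load 500/550]
  475 → disc 3 (new)  [load 475/550]
  475 → disc 4 (new)  [load 475/550]
  475 → disc 5 (new)  [load 475/550]
  475 → disc 6 (new)  [load 475/550]
  450 → disc 7 (new)  [load 450/550]
  425 → disc 8 (new)  [load 425/550]
  325 → disc 9 (new)  [load 325/550]
  250 → disc 10 (new)  [load 250/550]
  200 → disc 9  [load 525/550]
  175 → disc 10  [load 425/550]
10 discs opened.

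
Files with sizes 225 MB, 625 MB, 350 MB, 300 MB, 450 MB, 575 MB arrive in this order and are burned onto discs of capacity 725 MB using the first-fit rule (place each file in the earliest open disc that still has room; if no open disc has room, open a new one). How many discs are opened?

5

  225 → disc 1 (new)  [load 225/725]
  625 → disc 2 (new)  [load 625/725]
  350 → disc 1  [load 575/725]
  300 → disc 3 (new)  [load 300/725]
  450 → disc 4 (new)  [load 450/725]
  575 → disc 5 (new)  [load 575/725]
5 discs opened.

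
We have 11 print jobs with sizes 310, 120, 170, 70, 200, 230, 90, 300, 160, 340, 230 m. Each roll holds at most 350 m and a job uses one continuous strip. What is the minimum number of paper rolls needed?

7

Total = 340 + 310 + 300 + 230 + 230 + 200 + 170 + 160 + 120 + 90 + 70 = 2220 m.
Lower bound: ⌈2220/350⌉ = 7 paper rolls.
A packing using 7 paper rolls:
  roll 1: 340 = 340
  roll 2: 310 = 310
  roll 3: 300 = 300
  roll 4: 230 + 120 = 350
  roll 5: 230 + 90 = 320
  roll 6: 200 + 70 = 270
  roll 7: 170 + 160 = 330
This matches the lower bound, so 7 is optimal.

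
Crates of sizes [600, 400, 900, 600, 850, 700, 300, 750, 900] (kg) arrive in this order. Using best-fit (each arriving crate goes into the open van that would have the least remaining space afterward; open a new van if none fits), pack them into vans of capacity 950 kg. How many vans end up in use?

8

  600 → van 1 (new)  [load 600/950]
  400 → van 2 (new)  [load 400/950]
  900 → van 3 (new)  [load 900/950]
  600 → van 4 (new)  [load 600/950]
  850 → van 5 (new)  [load 850/950]
  700 → van 6 (new)  [load 700/950]
  300 → van 1  [load 900/950]
  750 → van 7 (new)  [load 750/950]
  900 → van 8 (new)  [load 900/950]
8 vans opened.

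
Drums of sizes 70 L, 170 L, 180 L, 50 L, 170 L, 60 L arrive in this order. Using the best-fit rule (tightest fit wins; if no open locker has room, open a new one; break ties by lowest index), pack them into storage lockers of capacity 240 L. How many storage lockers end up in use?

  70 → locker 1 (new)  [load 70/240]
  170 → locker 1  [load 240/240]
  180 → locker 2 (new)  [load 180/240]
  50 → locker 2  [load 230/240]
  170 → locker 3 (new)  [load 170/240]
  60 → locker 3  [load 230/240]
3 storage lockers opened.

3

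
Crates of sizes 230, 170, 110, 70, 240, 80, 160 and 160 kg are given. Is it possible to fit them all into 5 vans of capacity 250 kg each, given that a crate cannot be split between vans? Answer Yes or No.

Total = 1220 kg; ⌈1220/250⌉ = 5.
The bound of 5 does not rule out 5, but exhaustive search shows no assignment into 5 vans of capacity 250 kg exists — the minimum is 6.

No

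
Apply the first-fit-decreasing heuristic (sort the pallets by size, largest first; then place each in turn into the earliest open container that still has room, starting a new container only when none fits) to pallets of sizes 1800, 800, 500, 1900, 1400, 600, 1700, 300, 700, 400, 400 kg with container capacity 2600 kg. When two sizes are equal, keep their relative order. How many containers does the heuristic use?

5

Sorted descending: 1900, 1800, 1700, 1400, 800, 700, 600, 500, 400, 400, 300.
  1900 → container 1 (new)  [load 1900/2600]
  1800 → container 2 (new)  [load 1800/2600]
  1700 → container 3 (new)  [load 1700/2600]
  1400 → container 4 (new)  [load 1400/2600]
  800 → container 2  [load 2600/2600]
  700 → container 1  [load 2600/2600]
  600 → container 3  [load 2300/2600]
  500 → container 4  [load 1900/2600]
  400 → container 4  [load 2300/2600]
  400 → container 5 (new)  [load 400/2600]
  300 → container 3  [load 2600/2600]
5 containers opened.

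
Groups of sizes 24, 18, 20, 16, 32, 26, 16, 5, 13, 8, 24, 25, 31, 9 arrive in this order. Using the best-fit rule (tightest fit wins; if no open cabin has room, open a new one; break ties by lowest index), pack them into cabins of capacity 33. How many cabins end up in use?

  24 → cabin 1 (new)  [load 24/33]
  18 → cabin 2 (new)  [load 18/33]
  20 → cabin 3 (new)  [load 20/33]
  16 → cabin 4 (new)  [load 16/33]
  32 → cabin 5 (new)  [load 32/33]
  26 → cabin 6 (new)  [load 26/33]
  16 → cabin 4  [load 32/33]
  5 → cabin 6  [load 31/33]
  13 → cabin 3  [load 33/33]
  8 → cabin 1  [load 32/33]
  24 → cabin 7 (new)  [load 24/33]
  25 → cabin 8 (new)  [load 25/33]
  31 → cabin 9 (new)  [load 31/33]
  9 → cabin 7  [load 33/33]
9 cabins opened.

9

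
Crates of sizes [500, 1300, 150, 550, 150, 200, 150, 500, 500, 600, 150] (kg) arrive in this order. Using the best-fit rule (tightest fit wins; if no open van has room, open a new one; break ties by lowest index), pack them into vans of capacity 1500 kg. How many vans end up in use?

4

  500 → van 1 (new)  [load 500/1500]
  1300 → van 2 (new)  [load 1300/1500]
  150 → van 2  [load 1450/1500]
  550 → van 1  [load 1050/1500]
  150 → van 1  [load 1200/1500]
  200 → van 1  [load 1400/1500]
  150 → van 3 (new)  [load 150/1500]
  500 → van 3  [load 650/1500]
  500 → van 3  [load 1150/1500]
  600 → van 4 (new)  [load 600/1500]
  150 → van 3  [load 1300/1500]
4 vans opened.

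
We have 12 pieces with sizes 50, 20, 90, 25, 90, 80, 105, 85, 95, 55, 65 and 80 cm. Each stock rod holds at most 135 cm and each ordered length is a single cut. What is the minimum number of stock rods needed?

8

Total = 105 + 95 + 90 + 90 + 85 + 80 + 80 + 65 + 55 + 50 + 25 + 20 = 840 cm.
Lower bound: ⌈840/135⌉ = 7 stock rods.
A packing using 8 stock rods:
  stock rod 1: 105 + 25 = 130
  stock rod 2: 95 + 20 = 115
  stock rod 3: 90 = 90
  stock rod 4: 90 = 90
  stock rod 5: 85 + 50 = 135
  stock rod 6: 80 + 55 = 135
  stock rod 7: 80 = 80
  stock rod 8: 65 = 65
No arrangement into 7 stock rods stays within capacity, so 8 is optimal.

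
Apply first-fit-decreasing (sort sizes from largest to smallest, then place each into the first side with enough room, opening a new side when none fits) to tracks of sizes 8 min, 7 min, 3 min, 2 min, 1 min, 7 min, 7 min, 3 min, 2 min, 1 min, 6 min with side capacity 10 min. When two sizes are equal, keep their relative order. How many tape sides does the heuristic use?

5

Sorted descending: 8, 7, 7, 7, 6, 3, 3, 2, 2, 1, 1.
  8 → side 1 (new)  [load 8/10]
  7 → side 2 (new)  [load 7/10]
  7 → side 3 (new)  [load 7/10]
  7 → side 4 (new)  [load 7/10]
  6 → side 5 (new)  [load 6/10]
  3 → side 2  [load 10/10]
  3 → side 3  [load 10/10]
  2 → side 1  [load 10/10]
  2 → side 4  [load 9/10]
  1 → side 4  [load 10/10]
  1 → side 5  [load 7/10]
5 tape sides opened.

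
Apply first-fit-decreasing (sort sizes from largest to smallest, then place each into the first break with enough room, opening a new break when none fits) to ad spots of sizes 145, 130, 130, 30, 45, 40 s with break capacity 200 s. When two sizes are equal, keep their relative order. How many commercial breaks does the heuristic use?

Sorted descending: 145, 130, 130, 45, 40, 30.
  145 → break 1 (new)  [load 145/200]
  130 → break 2 (new)  [load 130/200]
  130 → break 3 (new)  [load 130/200]
  45 → break 1  [load 190/200]
  40 → break 2  [load 170/200]
  30 → break 2  [load 200/200]
3 commercial breaks opened.

3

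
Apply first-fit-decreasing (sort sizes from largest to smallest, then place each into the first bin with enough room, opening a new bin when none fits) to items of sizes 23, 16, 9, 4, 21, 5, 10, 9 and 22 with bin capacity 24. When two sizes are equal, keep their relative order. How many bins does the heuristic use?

6

Sorted descending: 23, 22, 21, 16, 10, 9, 9, 5, 4.
  23 → bin 1 (new)  [load 23/24]
  22 → bin 2 (new)  [load 22/24]
  21 → bin 3 (new)  [load 21/24]
  16 → bin 4 (new)  [load 16/24]
  10 → bin 5 (new)  [load 10/24]
  9 → bin 5  [load 19/24]
  9 → bin 6 (new)  [load 9/24]
  5 → bin 4  [load 21/24]
  4 → bin 5  [load 23/24]
6 bins opened.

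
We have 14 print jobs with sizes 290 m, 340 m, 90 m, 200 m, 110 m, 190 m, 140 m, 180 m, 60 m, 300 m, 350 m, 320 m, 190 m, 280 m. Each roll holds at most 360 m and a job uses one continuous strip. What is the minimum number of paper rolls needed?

Total = 350 + 340 + 320 + 300 + 290 + 280 + 200 + 190 + 190 + 180 + 140 + 110 + 90 + 60 = 3040 m.
Lower bound: ⌈3040/360⌉ = 9 paper rolls.
A packing using 10 paper rolls:
  roll 1: 350 = 350
  roll 2: 340 = 340
  roll 3: 320 = 320
  roll 4: 300 + 60 = 360
  roll 5: 290 = 290
  roll 6: 280 = 280
  roll 7: 200 + 140 = 340
  roll 8: 190 + 110 = 300
  roll 9: 190 + 90 = 280
  roll 10: 180 = 180
No arrangement into 9 paper rolls stays within capacity, so 10 is optimal.

10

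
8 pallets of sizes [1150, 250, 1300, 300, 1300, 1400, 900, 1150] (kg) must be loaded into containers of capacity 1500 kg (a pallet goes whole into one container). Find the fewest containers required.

Total = 1400 + 1300 + 1300 + 1150 + 1150 + 900 + 300 + 250 = 7750 kg.
Lower bound: ⌈7750/1500⌉ = 6 containers.
A packing using 6 containers:
  container 1: 1400 = 1400
  container 2: 1300 = 1300
  container 3: 1300 = 1300
  container 4: 1150 + 300 = 1450
  container 5: 1150 + 250 = 1400
  container 6: 900 = 900
This matches the lower bound, so 6 is optimal.

6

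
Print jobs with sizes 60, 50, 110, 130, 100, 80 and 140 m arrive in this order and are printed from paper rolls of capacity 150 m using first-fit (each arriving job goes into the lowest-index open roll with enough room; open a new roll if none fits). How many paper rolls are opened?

  60 → roll 1 (new)  [load 60/150]
  50 → roll 1  [load 110/150]
  110 → roll 2 (new)  [load 110/150]
  130 → roll 3 (new)  [load 130/150]
  100 → roll 4 (new)  [load 100/150]
  80 → roll 5 (new)  [load 80/150]
  140 → roll 6 (new)  [load 140/150]
6 paper rolls opened.

6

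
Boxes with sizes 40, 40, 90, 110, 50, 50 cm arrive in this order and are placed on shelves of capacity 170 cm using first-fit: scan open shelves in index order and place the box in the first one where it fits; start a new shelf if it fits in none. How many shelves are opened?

  40 → shelf 1 (new)  [load 40/170]
  40 → shelf 1  [load 80/170]
  90 → shelf 1  [load 170/170]
  110 → shelf 2 (new)  [load 110/170]
  50 → shelf 2  [load 160/170]
  50 → shelf 3 (new)  [load 50/170]
3 shelves opened.

3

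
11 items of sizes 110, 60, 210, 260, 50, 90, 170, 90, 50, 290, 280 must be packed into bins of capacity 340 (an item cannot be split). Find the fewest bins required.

Total = 290 + 280 + 260 + 210 + 170 + 110 + 90 + 90 + 60 + 50 + 50 = 1660.
Lower bound: ⌈1660/340⌉ = 5 bins.
A packing using 6 bins:
  bin 1: 290 + 50 = 340
  bin 2: 280 + 60 = 340
  bin 3: 260 + 50 = 310
  bin 4: 210 + 110 = 320
  bin 5: 170 + 90 = 260
  bin 6: 90 = 90
No arrangement into 5 bins stays within capacity, so 6 is optimal.

6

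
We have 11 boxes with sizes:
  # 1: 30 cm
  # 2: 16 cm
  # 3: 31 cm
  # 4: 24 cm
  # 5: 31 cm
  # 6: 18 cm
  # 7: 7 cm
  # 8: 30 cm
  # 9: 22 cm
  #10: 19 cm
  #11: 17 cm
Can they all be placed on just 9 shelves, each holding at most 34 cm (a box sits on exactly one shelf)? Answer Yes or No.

A valid assignment using 9 shelves:
  shelf 1: 31 = 31
  shelf 2: 31 = 31
  shelf 3: 30 = 30
  shelf 4: 30 = 30
  shelf 5: 24 + 7 = 31
  shelf 6: 22 = 22
  shelf 7: 19 = 19
  shelf 8: 18 + 16 = 34
  shelf 9: 17 = 17
Every load is within 34 cm, so 9 shelves suffice.

Yes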